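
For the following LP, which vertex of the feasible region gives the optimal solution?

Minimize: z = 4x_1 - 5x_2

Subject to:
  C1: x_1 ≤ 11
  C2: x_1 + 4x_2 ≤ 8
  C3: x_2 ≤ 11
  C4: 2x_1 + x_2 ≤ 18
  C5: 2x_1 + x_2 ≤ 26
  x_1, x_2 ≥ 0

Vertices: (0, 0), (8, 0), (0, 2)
(0, 2) with z = -10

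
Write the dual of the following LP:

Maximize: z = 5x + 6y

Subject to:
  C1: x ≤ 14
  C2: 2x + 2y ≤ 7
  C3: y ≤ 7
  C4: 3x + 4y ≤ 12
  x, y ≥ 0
Minimize: z = 14y1 + 7y2 + 7y3 + 12y4

Subject to:
  C1: -y1 - 2y2 - 3y4 ≤ -5
  C2: -2y2 - y3 - 4y4 ≤ -6
  y1, y2, y3, y4 ≥ 0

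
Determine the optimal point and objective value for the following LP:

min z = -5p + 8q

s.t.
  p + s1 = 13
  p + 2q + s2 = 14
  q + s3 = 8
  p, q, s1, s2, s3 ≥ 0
p = 13, q = 0, z = -65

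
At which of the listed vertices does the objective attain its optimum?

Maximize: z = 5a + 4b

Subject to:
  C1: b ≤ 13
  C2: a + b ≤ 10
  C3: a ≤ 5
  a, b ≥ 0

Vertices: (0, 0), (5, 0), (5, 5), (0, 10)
Evaluating z = 5a + 4b at each vertex:
  (0, 0): z = 0
  (5, 0): z = 25
  (5, 5): z = 45
  (0, 10): z = 40

The largest value is z = 45, attained at (5, 5).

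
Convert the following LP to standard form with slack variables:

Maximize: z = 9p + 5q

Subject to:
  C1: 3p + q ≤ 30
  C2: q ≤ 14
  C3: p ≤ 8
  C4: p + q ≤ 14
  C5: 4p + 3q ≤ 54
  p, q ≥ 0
max z = 9p + 5q

s.t.
  3p + q + s1 = 30
  q + s2 = 14
  p + s3 = 8
  p + q + s4 = 14
  4p + 3q + s5 = 54
  p, q, s1, s2, s3, s4, s5 ≥ 0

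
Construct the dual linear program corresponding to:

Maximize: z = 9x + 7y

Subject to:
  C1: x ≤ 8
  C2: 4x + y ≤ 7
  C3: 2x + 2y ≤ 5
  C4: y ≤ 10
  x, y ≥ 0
Minimize: z = 8y1 + 7y2 + 5y3 + 10y4

Subject to:
  C1: -y1 - 4y2 - 2y3 ≤ -9
  C2: -y2 - 2y3 - y4 ≤ -7
  y1, y2, y3, y4 ≥ 0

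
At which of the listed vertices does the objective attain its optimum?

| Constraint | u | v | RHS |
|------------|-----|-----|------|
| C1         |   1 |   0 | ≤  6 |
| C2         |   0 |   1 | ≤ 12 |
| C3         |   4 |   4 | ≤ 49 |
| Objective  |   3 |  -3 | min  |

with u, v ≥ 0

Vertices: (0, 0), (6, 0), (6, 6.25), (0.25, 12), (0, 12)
Evaluating z = 3u - 3v at each vertex:
  (0, 0): z = 0
  (6, 0): z = 18
  (6, 6.25): z = -0.75
  (0.25, 12): z = -35.25
  (0, 12): z = -36

The smallest value is z = -36, attained at (0, 12).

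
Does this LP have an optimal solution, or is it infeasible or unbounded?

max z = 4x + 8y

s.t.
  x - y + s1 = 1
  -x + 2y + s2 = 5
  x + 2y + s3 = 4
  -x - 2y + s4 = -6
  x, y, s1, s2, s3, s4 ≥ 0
The row x + 2y + s3 = 4 with s3 ≥ 0 requires x + 2y ≤ 4, while the row -x - 2y + s4 = -6 with s4 ≥ 0 is equivalent to x + 2y ≥ 6. Together they would need 6 ≤ x + 2y ≤ 4, which is impossible since 6 > 4. No point satisfies all constraints.

The feasible region is empty; the LP is infeasible.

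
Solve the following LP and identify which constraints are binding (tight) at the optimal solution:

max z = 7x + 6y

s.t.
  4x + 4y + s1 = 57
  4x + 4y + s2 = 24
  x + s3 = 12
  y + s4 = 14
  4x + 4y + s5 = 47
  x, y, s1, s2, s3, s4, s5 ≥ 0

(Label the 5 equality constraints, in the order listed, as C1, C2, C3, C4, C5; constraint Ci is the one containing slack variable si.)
Optimal: x = 6, y = 0
Binding: C2, y ≥ 0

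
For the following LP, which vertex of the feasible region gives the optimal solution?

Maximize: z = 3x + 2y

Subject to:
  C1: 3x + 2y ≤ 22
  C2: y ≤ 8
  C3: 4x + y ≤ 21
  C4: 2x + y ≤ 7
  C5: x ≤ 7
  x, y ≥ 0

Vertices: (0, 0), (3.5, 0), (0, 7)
Evaluating z = 3x + 2y at each vertex:
  (0, 0): z = 0
  (3.5, 0): z = 10.5
  (0, 7): z = 14

The largest value is z = 14, attained at (0, 7).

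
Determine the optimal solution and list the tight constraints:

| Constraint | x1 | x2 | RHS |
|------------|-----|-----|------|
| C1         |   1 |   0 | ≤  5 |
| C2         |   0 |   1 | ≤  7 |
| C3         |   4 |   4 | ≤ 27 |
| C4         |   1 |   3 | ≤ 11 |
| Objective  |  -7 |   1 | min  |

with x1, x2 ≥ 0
Optimal: x1 = 5, x2 = 0
Slack at optimum:
  C1: slack = 0 (binding)
  C2: slack = 7
  C3: slack = 7
  C4: slack = 6
  x1 ≥ 0: x1 = 5
  x2 ≥ 0: x2 = 0 (binding)
Binding constraints: C1, x2 ≥ 0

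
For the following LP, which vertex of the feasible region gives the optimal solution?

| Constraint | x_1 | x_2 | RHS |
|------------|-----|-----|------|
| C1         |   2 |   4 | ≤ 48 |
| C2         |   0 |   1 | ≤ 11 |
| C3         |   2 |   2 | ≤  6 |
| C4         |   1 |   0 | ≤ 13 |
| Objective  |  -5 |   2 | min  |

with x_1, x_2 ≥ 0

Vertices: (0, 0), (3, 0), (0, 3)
Evaluating z = -5x_1 + 2x_2 at each vertex:
  (0, 0): z = 0
  (3, 0): z = -15
  (0, 3): z = 6

The smallest value is z = -15, attained at (3, 0).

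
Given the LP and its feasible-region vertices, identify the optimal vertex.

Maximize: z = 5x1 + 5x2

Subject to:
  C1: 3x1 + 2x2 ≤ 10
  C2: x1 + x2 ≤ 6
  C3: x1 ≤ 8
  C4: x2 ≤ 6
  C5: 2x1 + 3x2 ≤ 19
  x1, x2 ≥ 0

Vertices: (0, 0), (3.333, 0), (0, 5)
(0, 5) with z = 25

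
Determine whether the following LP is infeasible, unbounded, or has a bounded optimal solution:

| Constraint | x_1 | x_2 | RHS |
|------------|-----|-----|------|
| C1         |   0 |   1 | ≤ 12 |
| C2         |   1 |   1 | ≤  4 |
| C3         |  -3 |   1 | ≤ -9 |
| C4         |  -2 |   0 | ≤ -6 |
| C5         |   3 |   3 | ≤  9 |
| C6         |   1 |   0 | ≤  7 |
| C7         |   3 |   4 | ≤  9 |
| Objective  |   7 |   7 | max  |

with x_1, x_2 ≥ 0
The point (3, 0) satisfies every constraint, so the LP is feasible; the constraints give x_1 ≤ 7 and x_2 ≤ 12, which with x_1, x_2 ≥ 0 keep the feasible region inside a bounded box. A feasible, bounded LP attains a finite optimum at a vertex.

Feasible with finite optimum z* = 21 at (3, 0).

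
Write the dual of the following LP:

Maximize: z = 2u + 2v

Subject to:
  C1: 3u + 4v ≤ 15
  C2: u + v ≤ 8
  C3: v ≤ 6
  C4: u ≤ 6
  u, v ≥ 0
Minimize: z = 15y1 + 8y2 + 6y3 + 6y4

Subject to:
  C1: -3y1 - y2 - y4 ≤ -2
  C2: -4y1 - y2 - y3 ≤ -2
  y1, y2, y3, y4 ≥ 0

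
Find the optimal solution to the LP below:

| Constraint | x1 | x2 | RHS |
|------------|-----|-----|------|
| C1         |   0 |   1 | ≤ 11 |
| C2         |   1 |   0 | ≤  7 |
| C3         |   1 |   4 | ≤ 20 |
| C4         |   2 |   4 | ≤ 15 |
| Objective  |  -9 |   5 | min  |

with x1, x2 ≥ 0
Each vertex is the intersection of two constraint boundaries that also satisfies all remaining constraints:
  x1 = 0 and x2 = 0 → (0, 0)
  x1 = 7 and x2 = 0 → (7, 0)
  x1 = 7 and 2x1 + 4x2 = 15 → (7, 0.25)
  2x1 + 4x2 = 15 and x1 = 0 → (0, 3.75)

Evaluating z = -9x1 + 5x2 at each vertex:
  (0, 0): z = 0
  (7, 0): z = -63
  (7, 0.25): z = -61.75
  (0, 3.75): z = 18.75

The minimum is at (7, 0) with z = -63.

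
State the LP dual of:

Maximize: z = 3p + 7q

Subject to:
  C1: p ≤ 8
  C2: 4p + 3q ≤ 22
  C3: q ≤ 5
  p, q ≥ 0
Minimize: z = 8y1 + 22y2 + 5y3

Subject to:
  C1: -y1 - 4y2 ≤ -3
  C2: -3y2 - y3 ≤ -7
  y1, y2, y3 ≥ 0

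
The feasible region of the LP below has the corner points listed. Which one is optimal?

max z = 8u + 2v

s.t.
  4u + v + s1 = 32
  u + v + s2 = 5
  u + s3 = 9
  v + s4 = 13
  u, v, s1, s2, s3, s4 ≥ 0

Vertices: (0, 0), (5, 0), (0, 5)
Evaluating z = 8u + 2v at each vertex:
  (0, 0): z = 0
  (5, 0): z = 40
  (0, 5): z = 10

The largest value is z = 40, attained at (5, 0).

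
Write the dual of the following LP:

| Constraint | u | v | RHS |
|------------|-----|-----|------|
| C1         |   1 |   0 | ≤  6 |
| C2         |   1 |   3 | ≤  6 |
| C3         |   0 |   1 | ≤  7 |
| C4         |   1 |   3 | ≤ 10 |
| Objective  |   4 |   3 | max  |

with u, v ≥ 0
Minimize: z = 6y1 + 6y2 + 7y3 + 10y4

Subject to:
  C1: -y1 - y2 - y4 ≤ -4
  C2: -3y2 - y3 - 3y4 ≤ -3
  y1, y2, y3, y4 ≥ 0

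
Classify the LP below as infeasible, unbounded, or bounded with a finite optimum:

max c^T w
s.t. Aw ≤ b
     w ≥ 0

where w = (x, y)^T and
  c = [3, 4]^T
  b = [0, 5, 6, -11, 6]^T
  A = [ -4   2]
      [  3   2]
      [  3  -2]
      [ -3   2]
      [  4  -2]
One constraint requires 3x - 2y ≤ 6, while the constraint -3x + 2y ≤ -11 is equivalent to 3x - 2y ≥ 11. Together they would need 11 ≤ 3x - 2y ≤ 6, which is impossible since 11 > 6. No point satisfies all constraints.

Infeasible: no point satisfies all constraints simultaneously.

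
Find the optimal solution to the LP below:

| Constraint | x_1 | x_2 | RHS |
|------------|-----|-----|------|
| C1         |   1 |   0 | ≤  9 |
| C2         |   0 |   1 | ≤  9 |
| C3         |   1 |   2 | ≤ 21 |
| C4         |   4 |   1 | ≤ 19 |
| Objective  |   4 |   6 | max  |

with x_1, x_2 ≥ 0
Each vertex is the intersection of two constraint boundaries that also satisfies all remaining constraints:
  x_1 = 0 and x_2 = 0 → (0, 0)
  4x_1 + x_2 = 19 and x_2 = 0 → (4.75, 0)
  x_2 = 9 and 4x_1 + x_2 = 19 → (2.5, 9)
  x_2 = 9 and x_1 = 0 → (0, 9)

Evaluating z = 4x_1 + 6x_2 at each vertex:
  (0, 0): z = 0
  (4.75, 0): z = 19
  (2.5, 9): z = 64
  (0, 9): z = 54

The maximum is at (2.5, 9) with z = 64.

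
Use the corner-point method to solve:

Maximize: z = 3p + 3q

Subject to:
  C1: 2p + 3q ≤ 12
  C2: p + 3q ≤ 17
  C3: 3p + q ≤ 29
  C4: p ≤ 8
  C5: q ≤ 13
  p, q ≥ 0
p = 6, q = 0, z = 18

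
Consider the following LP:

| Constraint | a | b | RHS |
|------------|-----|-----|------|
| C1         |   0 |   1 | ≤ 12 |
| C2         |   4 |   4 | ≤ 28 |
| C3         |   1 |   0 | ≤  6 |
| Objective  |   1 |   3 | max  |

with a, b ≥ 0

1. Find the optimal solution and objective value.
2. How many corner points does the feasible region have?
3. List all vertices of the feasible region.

1. a = 0, b = 7, z = 21
2. 4
3. (0, 0), (6, 0), (6, 1), (0, 7)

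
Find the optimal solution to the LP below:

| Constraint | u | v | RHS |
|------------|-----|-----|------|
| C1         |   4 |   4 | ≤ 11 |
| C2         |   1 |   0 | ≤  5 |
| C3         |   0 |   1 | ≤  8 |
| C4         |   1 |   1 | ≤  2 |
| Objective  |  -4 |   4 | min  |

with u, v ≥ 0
Each vertex is the intersection of two constraint boundaries that also satisfies all remaining constraints:
  u = 0 and v = 0 → (0, 0)
  u + v = 2 and v = 0 → (2, 0)
  u + v = 2 and u = 0 → (0, 2)

Evaluating z = -4u + 4v at each vertex:
  (0, 0): z = 0
  (2, 0): z = -8
  (0, 2): z = 8

The minimum is at (2, 0) with z = -8.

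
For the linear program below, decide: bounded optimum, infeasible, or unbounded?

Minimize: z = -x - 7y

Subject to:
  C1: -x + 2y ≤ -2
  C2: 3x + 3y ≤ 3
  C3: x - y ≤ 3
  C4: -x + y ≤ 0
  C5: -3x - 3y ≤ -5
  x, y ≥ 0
C2 requires 3x + 3y ≤ 3, while C5 (-3x - 3y ≤ -5) is equivalent to 3x + 3y ≥ 5. Together they would need 5 ≤ 3x + 3y ≤ 3, which is impossible since 5 > 3. No point satisfies all constraints.

Infeasible — the constraint set is empty.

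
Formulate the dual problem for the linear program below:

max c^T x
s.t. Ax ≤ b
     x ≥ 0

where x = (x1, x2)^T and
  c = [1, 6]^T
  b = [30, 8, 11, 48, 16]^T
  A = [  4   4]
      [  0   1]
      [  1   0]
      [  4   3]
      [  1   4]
Minimize: z = 30y1 + 8y2 + 11y3 + 48y4 + 16y5

Subject to:
  C1: -4y1 - y3 - 4y4 - y5 ≤ -1
  C2: -4y1 - y2 - 3y4 - 4y5 ≤ -6
  y1, y2, y3, y4, y5 ≥ 0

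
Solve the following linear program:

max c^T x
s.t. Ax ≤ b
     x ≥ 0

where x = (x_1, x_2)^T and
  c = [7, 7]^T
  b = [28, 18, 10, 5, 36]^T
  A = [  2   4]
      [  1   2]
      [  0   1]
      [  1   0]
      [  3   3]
Each vertex is the intersection of two constraint boundaries that also satisfies all remaining constraints:
  x_1 = 0 and x_2 = 0 → (0, 0)
  x_1 = 5 and x_2 = 0 → (5, 0)
  2x_1 + 4x_2 = 28 and x_1 = 5 → (5, 4.5)
  2x_1 + 4x_2 = 28 and x_1 = 0 → (0, 7)

Evaluating z = 7x_1 + 7x_2 at each vertex:
  (0, 0): z = 0
  (5, 0): z = 35
  (5, 4.5): z = 66.5
  (0, 7): z = 49

The maximum is at (5, 4.5) with z = 66.5.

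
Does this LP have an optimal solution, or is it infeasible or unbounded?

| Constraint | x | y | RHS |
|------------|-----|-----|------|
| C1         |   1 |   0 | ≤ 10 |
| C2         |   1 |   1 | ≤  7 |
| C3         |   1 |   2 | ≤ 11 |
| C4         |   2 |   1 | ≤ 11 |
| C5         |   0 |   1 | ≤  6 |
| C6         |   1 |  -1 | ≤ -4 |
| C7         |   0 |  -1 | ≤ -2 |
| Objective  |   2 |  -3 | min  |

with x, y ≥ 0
The point (0, 5.5) satisfies every constraint, so the LP is feasible; the constraints give x ≤ 10 and y ≤ 6, which with x, y ≥ 0 keep the feasible region inside a bounded box. A feasible, bounded LP attains a finite optimum at a vertex.

Bounded optimum: z* = -16.5 at (0, 5.5).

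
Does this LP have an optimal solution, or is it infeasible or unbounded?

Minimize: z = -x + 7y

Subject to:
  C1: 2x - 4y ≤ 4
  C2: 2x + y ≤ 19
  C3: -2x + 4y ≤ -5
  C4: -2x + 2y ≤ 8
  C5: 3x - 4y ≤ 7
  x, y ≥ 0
C1 requires 2x - 4y ≤ 4, while C3 (-2x + 4y ≤ -5) is equivalent to 2x - 4y ≥ 5. Together they would need 5 ≤ 2x - 4y ≤ 4, which is impossible since 5 > 4. No point satisfies all constraints.

The feasible region is empty; the LP is infeasible.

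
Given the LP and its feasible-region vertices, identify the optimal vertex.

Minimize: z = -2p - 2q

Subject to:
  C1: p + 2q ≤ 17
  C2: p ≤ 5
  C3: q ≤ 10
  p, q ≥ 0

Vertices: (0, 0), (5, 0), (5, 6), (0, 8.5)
(5, 6) with z = -22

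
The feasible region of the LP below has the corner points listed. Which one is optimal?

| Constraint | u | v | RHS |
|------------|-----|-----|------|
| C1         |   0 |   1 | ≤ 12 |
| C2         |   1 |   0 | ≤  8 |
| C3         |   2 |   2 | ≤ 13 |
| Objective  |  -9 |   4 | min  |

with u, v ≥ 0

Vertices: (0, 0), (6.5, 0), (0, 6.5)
Evaluating z = -9u + 4v at each vertex:
  (0, 0): z = 0
  (6.5, 0): z = -58.5
  (0, 6.5): z = 26

The smallest value is z = -58.5, attained at (6.5, 0).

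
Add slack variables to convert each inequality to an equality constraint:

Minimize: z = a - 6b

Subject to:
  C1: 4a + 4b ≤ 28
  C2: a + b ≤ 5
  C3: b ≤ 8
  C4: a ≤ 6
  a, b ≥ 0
min z = a - 6b

s.t.
  4a + 4b + s1 = 28
  a + b + s2 = 5
  b + s3 = 8
  a + s4 = 6
  a, b, s1, s2, s3, s4 ≥ 0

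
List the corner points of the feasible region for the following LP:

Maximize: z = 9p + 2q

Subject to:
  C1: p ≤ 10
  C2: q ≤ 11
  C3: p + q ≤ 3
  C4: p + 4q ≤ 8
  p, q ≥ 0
Each vertex is the intersection of two constraint boundaries that also satisfies all remaining constraints:
  p = 0 and q = 0 → (0, 0)
  p + q = 3 and q = 0 → (3, 0)
  p + q = 3 and p + 4q = 8 → (1.333, 1.667)
  p + 4q = 8 and p = 0 → (0, 2)

Vertices: (0, 0), (3, 0), (1.333, 1.667), (0, 2)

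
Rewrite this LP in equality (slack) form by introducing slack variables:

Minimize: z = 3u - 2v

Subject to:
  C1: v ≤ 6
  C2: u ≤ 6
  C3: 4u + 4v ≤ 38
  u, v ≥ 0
min z = 3u - 2v

s.t.
  v + s1 = 6
  u + s2 = 6
  4u + 4v + s3 = 38
  u, v, s1, s2, s3 ≥ 0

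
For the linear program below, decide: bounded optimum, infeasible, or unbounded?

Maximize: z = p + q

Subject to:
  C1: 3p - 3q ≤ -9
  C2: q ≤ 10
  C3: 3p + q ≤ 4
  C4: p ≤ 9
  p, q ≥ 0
The point (0, 4) satisfies every constraint, so the LP is feasible; the constraints give p ≤ 9 and q ≤ 10, which with p, q ≥ 0 keep the feasible region inside a bounded box. A feasible, bounded LP attains a finite optimum at a vertex.

Feasible with finite optimum z* = 4 at (0, 4).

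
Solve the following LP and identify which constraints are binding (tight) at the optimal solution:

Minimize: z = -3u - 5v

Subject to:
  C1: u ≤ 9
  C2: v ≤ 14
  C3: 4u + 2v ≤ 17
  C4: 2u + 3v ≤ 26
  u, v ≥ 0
Optimal: u = 0, v = 8.5
Slack at optimum:
  C1: slack = 9
  C2: slack = 5.5
  C3: slack = 0 (binding)
  C4: slack = 0.5
  u ≥ 0: u = 0 (binding)
  v ≥ 0: v = 8.5
Binding constraints: C3, u ≥ 0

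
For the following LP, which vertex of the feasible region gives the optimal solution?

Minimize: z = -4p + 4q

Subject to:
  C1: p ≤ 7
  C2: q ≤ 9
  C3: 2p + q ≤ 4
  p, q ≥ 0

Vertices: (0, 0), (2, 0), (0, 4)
(2, 0) with z = -8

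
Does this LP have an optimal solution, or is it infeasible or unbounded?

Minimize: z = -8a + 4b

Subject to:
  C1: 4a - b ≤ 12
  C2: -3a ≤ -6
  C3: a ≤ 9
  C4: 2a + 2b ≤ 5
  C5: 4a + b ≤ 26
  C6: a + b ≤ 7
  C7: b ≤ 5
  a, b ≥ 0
The point (2.5, 0) satisfies every constraint, so the LP is feasible; the constraints give a ≤ 9 and b ≤ 5, which with a, b ≥ 0 keep the feasible region inside a bounded box. A feasible, bounded LP attains a finite optimum at a vertex.

Evaluating z = -8a + 4b at each vertex:
  (2, 0): z = -16
  (2.5, 0): z = -20
  (2, 0.5): z = -14

The LP has an optimal solution: (2.5, 0) with z = -20.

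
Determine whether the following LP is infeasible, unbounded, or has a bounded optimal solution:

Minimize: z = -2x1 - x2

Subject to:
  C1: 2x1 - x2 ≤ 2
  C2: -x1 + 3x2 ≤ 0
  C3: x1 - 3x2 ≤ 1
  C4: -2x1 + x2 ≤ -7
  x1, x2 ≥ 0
C1 requires 2x1 - x2 ≤ 2, while C4 (-2x1 + x2 ≤ -7) is equivalent to 2x1 - x2 ≥ 7. Together they would need 7 ≤ 2x1 - x2 ≤ 2, which is impossible since 7 > 2. No point satisfies all constraints.

The feasible region is empty; the LP is infeasible.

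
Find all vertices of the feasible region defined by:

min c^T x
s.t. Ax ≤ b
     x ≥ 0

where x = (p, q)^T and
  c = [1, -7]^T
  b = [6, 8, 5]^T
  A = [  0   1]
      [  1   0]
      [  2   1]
Each vertex is the intersection of two constraint boundaries that also satisfies all remaining constraints:
  p = 0 and q = 0 → (0, 0)
  2p + q = 5 and q = 0 → (2.5, 0)
  2p + q = 5 and p = 0 → (0, 5)

Vertices: (0, 0), (2.5, 0), (0, 5)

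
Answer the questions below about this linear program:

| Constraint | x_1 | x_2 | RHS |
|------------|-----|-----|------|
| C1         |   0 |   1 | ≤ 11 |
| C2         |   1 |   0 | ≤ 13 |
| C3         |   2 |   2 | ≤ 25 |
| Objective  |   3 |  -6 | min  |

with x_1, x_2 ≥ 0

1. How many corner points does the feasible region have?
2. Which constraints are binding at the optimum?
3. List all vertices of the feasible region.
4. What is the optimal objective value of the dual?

1. 4
2. C1, x_1 ≥ 0
3. (0, 0), (12.5, 0), (1.5, 11), (0, 11)
4. -66 (by strong duality, equal to the primal optimum)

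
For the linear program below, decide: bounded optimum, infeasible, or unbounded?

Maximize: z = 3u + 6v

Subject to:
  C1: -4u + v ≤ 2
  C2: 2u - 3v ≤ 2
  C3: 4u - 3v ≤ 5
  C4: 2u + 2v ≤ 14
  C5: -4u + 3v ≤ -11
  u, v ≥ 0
C3 requires 4u - 3v ≤ 5, while C5 (-4u + 3v ≤ -11) is equivalent to 4u - 3v ≥ 11. Together they would need 11 ≤ 4u - 3v ≤ 5, which is impossible since 11 > 5. No point satisfies all constraints.

The feasible region is empty; the LP is infeasible.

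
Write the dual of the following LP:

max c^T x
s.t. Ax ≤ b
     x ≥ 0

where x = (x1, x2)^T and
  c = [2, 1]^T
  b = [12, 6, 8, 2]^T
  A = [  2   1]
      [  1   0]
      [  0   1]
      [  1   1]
Minimize: z = 12y1 + 6y2 + 8y3 + 2y4

Subject to:
  C1: -2y1 - y2 - y4 ≤ -2
  C2: -y1 - y3 - y4 ≤ -1
  y1, y2, y3, y4 ≥ 0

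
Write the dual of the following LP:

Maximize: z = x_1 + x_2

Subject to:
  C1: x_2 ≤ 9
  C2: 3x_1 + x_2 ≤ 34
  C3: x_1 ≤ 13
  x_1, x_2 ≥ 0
Minimize: z = 9y1 + 34y2 + 13y3

Subject to:
  C1: -3y2 - y3 ≤ -1
  C2: -y1 - y2 ≤ -1
  y1, y2, y3 ≥ 0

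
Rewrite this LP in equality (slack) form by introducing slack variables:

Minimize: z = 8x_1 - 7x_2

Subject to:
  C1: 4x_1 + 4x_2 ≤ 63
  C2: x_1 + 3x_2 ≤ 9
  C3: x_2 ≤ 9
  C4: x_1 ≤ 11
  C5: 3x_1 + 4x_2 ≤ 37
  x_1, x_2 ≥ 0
min z = 8x_1 - 7x_2

s.t.
  4x_1 + 4x_2 + s1 = 63
  x_1 + 3x_2 + s2 = 9
  x_2 + s3 = 9
  x_1 + s4 = 11
  3x_1 + 4x_2 + s5 = 37
  x_1, x_2, s1, s2, s3, s4, s5 ≥ 0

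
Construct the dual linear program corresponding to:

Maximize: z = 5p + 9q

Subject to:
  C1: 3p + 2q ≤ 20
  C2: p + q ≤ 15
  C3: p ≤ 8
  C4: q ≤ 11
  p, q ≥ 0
Minimize: z = 20y1 + 15y2 + 8y3 + 11y4

Subject to:
  C1: -3y1 - y2 - y3 ≤ -5
  C2: -2y1 - y2 - y4 ≤ -9
  y1, y2, y3, y4 ≥ 0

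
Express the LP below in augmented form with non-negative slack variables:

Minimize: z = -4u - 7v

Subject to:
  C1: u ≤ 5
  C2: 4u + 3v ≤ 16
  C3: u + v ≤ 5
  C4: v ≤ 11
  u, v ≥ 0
min z = -4u - 7v

s.t.
  u + s1 = 5
  4u + 3v + s2 = 16
  u + v + s3 = 5
  v + s4 = 11
  u, v, s1, s2, s3, s4 ≥ 0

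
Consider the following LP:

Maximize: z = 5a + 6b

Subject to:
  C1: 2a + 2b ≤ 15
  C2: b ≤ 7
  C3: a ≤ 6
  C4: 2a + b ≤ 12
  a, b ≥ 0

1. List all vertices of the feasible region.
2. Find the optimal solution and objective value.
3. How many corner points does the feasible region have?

1. (0, 0), (6, 0), (4.5, 3), (0.5, 7), (0, 7)
2. a = 0.5, b = 7, z = 44.5
3. 5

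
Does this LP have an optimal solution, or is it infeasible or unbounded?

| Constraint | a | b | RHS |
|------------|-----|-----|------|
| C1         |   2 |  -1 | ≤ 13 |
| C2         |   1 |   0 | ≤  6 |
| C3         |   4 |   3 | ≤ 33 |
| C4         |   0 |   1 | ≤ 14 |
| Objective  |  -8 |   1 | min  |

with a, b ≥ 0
The point (6, 0) satisfies every constraint, so the LP is feasible; the constraints give a ≤ 6 and b ≤ 14, which with a, b ≥ 0 keep the feasible region inside a bounded box. A feasible, bounded LP attains a finite optimum at a vertex.

Feasible with finite optimum z* = -48 at (6, 0).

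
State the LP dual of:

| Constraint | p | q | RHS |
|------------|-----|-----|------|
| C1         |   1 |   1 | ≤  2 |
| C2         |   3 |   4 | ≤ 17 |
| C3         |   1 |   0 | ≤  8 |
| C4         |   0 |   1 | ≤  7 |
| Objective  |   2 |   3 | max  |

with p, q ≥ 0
Minimize: z = 2y1 + 17y2 + 8y3 + 7y4

Subject to:
  C1: -y1 - 3y2 - y3 ≤ -2
  C2: -y1 - 4y2 - y4 ≤ -3
  y1, y2, y3, y4 ≥ 0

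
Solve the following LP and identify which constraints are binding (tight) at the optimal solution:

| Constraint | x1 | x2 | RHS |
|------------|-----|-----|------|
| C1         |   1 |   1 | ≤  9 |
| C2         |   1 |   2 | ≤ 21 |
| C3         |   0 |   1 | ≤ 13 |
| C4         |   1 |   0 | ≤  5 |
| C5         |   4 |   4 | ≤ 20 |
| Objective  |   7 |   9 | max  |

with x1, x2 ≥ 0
Optimal: x1 = 0, x2 = 5
Slack at optimum:
  C1: slack = 4
  C2: slack = 11
  C3: slack = 8
  C4: slack = 5
  C5: slack = 0 (binding)
  x1 ≥ 0: x1 = 0 (binding)
  x2 ≥ 0: x2 = 5
Binding constraints: C5, x1 ≥ 0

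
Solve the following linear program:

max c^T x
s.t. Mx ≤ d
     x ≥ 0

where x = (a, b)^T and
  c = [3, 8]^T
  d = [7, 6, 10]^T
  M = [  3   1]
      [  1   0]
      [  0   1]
a = 0, b = 7, z = 56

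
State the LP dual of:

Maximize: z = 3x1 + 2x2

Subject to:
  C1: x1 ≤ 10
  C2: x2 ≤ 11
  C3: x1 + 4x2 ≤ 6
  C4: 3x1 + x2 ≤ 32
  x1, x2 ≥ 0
Minimize: z = 10y1 + 11y2 + 6y3 + 32y4

Subject to:
  C1: -y1 - y3 - 3y4 ≤ -3
  C2: -y2 - 4y3 - y4 ≤ -2
  y1, y2, y3, y4 ≥ 0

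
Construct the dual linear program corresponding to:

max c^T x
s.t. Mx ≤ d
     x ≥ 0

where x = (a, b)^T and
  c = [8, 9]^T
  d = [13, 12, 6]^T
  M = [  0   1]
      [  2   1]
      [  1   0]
Minimize: z = 13y1 + 12y2 + 6y3

Subject to:
  C1: -2y2 - y3 ≤ -8
  C2: -y1 - y2 ≤ -9
  y1, y2, y3 ≥ 0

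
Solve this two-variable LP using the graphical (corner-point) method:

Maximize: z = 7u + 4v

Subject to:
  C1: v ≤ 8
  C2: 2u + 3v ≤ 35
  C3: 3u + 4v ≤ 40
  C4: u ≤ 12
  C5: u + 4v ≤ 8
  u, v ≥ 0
Each vertex is the intersection of two constraint boundaries that also satisfies all remaining constraints:
  u = 0 and v = 0 → (0, 0)
  u + 4v = 8 and v = 0 → (8, 0)
  u + 4v = 8 and u = 0 → (0, 2)

Evaluating z = 7u + 4v at each vertex:
  (0, 0): z = 0
  (8, 0): z = 56
  (0, 2): z = 8

The maximum is at (8, 0) with z = 56.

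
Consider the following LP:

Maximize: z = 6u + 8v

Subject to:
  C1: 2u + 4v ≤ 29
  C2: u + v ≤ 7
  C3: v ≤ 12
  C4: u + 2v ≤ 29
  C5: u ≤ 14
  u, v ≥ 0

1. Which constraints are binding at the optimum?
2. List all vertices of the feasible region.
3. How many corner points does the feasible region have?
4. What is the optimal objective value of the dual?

1. C2, u ≥ 0
2. (0, 0), (7, 0), (0, 7)
3. 3
4. 56 (by strong duality, equal to the primal optimum)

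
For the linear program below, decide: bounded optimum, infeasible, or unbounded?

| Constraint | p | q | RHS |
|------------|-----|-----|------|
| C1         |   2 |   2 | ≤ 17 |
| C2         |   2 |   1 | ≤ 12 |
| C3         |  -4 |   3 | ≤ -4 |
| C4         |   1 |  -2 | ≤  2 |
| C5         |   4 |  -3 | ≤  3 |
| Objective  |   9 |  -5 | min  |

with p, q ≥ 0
C5 requires 4p - 3q ≤ 3, while C3 (-4p + 3q ≤ -4) is equivalent to 4p - 3q ≥ 4. Together they would need 4 ≤ 4p - 3q ≤ 3, which is impossible since 4 > 3. No point satisfies all constraints.

The feasible region is empty; the LP is infeasible.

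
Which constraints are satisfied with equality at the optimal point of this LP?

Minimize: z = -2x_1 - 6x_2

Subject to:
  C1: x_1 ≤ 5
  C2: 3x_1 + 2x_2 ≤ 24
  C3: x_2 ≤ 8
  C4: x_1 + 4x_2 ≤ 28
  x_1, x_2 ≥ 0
Optimal: x_1 = 4, x_2 = 6
Slack at optimum:
  C1: slack = 1
  C2: slack = 0 (binding)
  C3: slack = 2
  C4: slack = 0 (binding)
  x_1 ≥ 0: x_1 = 4
  x_2 ≥ 0: x_2 = 6
Binding constraints: C2, C4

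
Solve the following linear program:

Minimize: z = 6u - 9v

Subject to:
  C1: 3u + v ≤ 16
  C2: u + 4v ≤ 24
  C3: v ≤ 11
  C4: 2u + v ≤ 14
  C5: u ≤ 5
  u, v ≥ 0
Each vertex is the intersection of two constraint boundaries that also satisfies all remaining constraints:
  u = 0 and v = 0 → (0, 0)
  u = 5 and v = 0 → (5, 0)
  3u + v = 16 and u = 5 → (5, 1)
  3u + v = 16 and u + 4v = 24 → (3.636, 5.091)
  u + 4v = 24 and u = 0 → (0, 6)

Evaluating z = 6u - 9v at each vertex:
  (0, 0): z = 0
  (5, 0): z = 30
  (5, 1): z = 21
  (3.636, 5.091): z = -24
  (0, 6): z = -54

The minimum is at (0, 6) with z = -54.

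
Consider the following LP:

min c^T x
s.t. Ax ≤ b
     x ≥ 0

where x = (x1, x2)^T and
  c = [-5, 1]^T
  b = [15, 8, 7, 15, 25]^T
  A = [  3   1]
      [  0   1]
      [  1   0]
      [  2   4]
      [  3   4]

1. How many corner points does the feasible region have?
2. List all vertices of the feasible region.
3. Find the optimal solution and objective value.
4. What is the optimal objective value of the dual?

1. 4
2. (0, 0), (5, 0), (4.5, 1.5), (0, 3.75)
3. x1 = 5, x2 = 0, z = -25
4. -25 (by strong duality, equal to the primal optimum)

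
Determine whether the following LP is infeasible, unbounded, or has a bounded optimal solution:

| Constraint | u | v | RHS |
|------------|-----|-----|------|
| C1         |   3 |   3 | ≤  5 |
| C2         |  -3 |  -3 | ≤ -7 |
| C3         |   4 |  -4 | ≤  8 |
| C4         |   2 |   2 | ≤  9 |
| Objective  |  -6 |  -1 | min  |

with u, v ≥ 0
C1 requires 3u + 3v ≤ 5, while C2 (-3u - 3v ≤ -7) is equivalent to 3u + 3v ≥ 7. Together they would need 7 ≤ 3u + 3v ≤ 5, which is impossible since 7 > 5. No point satisfies all constraints.

Infeasible — the constraint set is empty.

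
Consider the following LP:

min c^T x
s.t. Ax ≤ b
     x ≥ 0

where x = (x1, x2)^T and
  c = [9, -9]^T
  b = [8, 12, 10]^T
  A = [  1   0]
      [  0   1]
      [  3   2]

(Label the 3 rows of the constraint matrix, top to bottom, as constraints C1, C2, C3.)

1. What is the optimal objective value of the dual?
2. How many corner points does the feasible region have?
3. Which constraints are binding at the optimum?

1. -45 (by strong duality, equal to the primal optimum)
2. 3
3. C3, x1 ≥ 0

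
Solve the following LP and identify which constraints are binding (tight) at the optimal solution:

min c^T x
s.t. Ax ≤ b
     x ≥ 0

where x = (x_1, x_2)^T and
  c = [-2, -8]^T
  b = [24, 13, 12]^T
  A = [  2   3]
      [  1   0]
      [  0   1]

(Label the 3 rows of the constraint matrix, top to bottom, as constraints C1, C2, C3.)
Optimal: x_1 = 0, x_2 = 8
Binding: C1, x_1 ≥ 0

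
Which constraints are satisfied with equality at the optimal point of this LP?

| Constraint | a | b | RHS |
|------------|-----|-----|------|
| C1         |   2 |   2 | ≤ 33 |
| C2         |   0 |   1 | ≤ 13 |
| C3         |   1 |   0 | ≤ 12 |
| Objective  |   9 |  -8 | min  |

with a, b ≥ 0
Optimal: a = 0, b = 13
Binding: C2, a ≥ 0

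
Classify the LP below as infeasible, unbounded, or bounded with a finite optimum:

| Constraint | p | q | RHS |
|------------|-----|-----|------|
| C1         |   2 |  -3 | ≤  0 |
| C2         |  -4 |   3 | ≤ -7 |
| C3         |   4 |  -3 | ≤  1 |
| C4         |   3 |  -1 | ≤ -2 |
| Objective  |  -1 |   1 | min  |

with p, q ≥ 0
C3 requires 4p - 3q ≤ 1, while C2 (-4p + 3q ≤ -7) is equivalent to 4p - 3q ≥ 7. Together they would need 7 ≤ 4p - 3q ≤ 1, which is impossible since 7 > 1. No point satisfies all constraints.

Infeasible: no point satisfies all constraints simultaneously.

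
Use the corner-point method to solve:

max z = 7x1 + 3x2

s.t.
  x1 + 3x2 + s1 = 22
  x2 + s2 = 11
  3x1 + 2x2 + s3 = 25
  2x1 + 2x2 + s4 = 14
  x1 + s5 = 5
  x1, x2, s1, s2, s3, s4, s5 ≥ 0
Each vertex is the intersection of two constraint boundaries that also satisfies all remaining constraints:
  x1 = 0 and x2 = 0 → (0, 0)
  x1 = 5 and x2 = 0 → (5, 0)
  2x1 + 2x2 = 14 and x1 = 5 → (5, 2)
  2x1 + 2x2 = 14 and x1 = 0 → (0, 7)

Evaluating z = 7x1 + 3x2 at each vertex:
  (0, 0): z = 0
  (5, 0): z = 35
  (5, 2): z = 41
  (0, 7): z = 21

The maximum is at (5, 2) with z = 41.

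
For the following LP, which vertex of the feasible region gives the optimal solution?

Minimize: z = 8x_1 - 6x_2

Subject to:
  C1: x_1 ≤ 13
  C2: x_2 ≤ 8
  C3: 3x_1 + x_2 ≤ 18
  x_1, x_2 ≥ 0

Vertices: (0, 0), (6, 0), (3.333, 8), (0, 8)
Evaluating z = 8x_1 - 6x_2 at each vertex:
  (0, 0): z = 0
  (6, 0): z = 48
  (3.333, 8): z = -21.33
  (0, 8): z = -48

The smallest value is z = -48, attained at (0, 8).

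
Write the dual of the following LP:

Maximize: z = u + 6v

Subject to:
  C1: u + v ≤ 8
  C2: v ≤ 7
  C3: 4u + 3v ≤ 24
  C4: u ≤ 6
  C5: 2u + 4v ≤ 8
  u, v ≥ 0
Minimize: z = 8y1 + 7y2 + 24y3 + 6y4 + 8y5

Subject to:
  C1: -y1 - 4y3 - y4 - 2y5 ≤ -1
  C2: -y1 - y2 - 3y3 - 4y5 ≤ -6
  y1, y2, y3, y4, y5 ≥ 0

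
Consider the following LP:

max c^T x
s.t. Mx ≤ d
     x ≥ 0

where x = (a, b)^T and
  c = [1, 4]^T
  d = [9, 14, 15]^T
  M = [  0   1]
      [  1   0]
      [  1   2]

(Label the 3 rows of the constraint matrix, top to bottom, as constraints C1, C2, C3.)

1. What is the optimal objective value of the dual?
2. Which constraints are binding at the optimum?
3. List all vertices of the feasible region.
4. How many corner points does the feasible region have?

1. 30 (by strong duality, equal to the primal optimum)
2. C3, a ≥ 0
3. (0, 0), (14, 0), (14, 0.5), (0, 7.5)
4. 4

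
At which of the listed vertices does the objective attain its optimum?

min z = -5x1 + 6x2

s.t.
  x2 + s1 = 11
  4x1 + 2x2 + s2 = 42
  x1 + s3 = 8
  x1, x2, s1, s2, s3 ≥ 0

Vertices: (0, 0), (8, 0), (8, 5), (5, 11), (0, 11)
Evaluating z = -5x1 + 6x2 at each vertex:
  (0, 0): z = 0
  (8, 0): z = -40
  (8, 5): z = -10
  (5, 11): z = 41
  (0, 11): z = 66

The smallest value is z = -40, attained at (8, 0).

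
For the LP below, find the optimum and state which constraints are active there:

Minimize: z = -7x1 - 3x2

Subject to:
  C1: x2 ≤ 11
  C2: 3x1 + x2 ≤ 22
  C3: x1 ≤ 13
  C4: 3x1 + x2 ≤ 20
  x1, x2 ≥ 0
Optimal: x1 = 3, x2 = 11
Binding: C1, C4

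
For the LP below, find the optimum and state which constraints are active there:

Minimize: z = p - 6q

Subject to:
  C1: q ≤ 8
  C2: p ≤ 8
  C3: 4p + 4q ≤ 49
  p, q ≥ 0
Optimal: p = 0, q = 8
Slack at optimum:
  C1: slack = 0 (binding)
  C2: slack = 8
  C3: slack = 17
  p ≥ 0: p = 0 (binding)
  q ≥ 0: q = 8
Binding constraints: C1, p ≥ 0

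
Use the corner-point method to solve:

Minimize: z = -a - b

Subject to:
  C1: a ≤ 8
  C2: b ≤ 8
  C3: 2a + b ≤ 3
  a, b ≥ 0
a = 0, b = 3, z = -3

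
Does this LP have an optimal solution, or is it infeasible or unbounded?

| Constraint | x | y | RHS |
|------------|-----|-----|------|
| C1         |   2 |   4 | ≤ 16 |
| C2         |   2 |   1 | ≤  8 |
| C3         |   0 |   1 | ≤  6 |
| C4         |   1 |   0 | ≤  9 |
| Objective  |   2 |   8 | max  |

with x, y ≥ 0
The point (0, 4) satisfies every constraint, so the LP is feasible; the constraints give x ≤ 9 and y ≤ 6, which with x, y ≥ 0 keep the feasible region inside a bounded box. A feasible, bounded LP attains a finite optimum at a vertex.

The LP has an optimal solution: (0, 4) with z = 32.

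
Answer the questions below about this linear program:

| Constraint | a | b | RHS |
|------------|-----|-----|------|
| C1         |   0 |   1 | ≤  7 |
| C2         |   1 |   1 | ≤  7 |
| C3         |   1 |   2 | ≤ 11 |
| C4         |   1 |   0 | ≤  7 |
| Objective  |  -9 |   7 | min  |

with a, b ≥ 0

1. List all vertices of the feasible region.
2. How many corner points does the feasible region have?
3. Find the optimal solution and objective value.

1. (0, 0), (7, 0), (3, 4), (0, 5.5)
2. 4
3. a = 7, b = 0, z = -63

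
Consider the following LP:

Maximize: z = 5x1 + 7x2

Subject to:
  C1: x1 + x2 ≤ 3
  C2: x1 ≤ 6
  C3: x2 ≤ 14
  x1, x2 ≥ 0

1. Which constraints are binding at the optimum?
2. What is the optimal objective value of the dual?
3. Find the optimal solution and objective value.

1. C1, x1 ≥ 0
2. 21 (by strong duality, equal to the primal optimum)
3. x1 = 0, x2 = 3, z = 21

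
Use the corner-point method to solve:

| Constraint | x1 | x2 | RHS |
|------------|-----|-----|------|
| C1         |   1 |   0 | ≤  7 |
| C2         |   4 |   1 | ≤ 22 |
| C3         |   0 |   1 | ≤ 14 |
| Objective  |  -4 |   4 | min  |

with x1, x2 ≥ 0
Each vertex is the intersection of two constraint boundaries that also satisfies all remaining constraints:
  x1 = 0 and x2 = 0 → (0, 0)
  4x1 + x2 = 22 and x2 = 0 → (5.5, 0)
  4x1 + x2 = 22 and x2 = 14 → (2, 14)
  x2 = 14 and x1 = 0 → (0, 14)

Evaluating z = -4x1 + 4x2 at each vertex:
  (0, 0): z = 0
  (5.5, 0): z = -22
  (2, 14): z = 48
  (0, 14): z = 56

The minimum is at (5.5, 0) with z = -22.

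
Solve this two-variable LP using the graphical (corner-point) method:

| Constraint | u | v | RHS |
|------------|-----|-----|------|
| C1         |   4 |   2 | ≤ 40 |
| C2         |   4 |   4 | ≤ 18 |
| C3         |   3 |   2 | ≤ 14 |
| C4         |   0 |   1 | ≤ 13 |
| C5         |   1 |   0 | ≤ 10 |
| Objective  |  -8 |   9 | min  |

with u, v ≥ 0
u = 4.5, v = 0, z = -36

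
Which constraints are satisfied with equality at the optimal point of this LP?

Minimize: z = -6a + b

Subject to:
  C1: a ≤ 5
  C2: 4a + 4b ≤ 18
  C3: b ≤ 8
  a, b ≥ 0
Optimal: a = 4.5, b = 0
Slack at optimum:
  C1: slack = 0.5
  C2: slack = 0 (binding)
  C3: slack = 8
  a ≥ 0: a = 4.5
  b ≥ 0: b = 0 (binding)
Binding constraints: C2, b ≥ 0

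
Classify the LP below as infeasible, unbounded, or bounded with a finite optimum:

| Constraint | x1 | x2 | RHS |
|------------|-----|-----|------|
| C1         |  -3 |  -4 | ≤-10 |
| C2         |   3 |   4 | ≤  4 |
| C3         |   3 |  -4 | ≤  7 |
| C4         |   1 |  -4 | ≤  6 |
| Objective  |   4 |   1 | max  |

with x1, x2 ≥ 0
C2 requires 3x1 + 4x2 ≤ 4, while C1 (-3x1 - 4x2 ≤ -10) is equivalent to 3x1 + 4x2 ≥ 10. Together they would need 10 ≤ 3x1 + 4x2 ≤ 4, which is impossible since 10 > 4. No point satisfies all constraints.

Infeasible — the constraint set is empty.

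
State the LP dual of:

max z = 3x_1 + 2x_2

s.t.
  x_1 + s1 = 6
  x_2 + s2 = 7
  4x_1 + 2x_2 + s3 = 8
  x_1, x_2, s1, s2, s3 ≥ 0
Minimize: z = 6y1 + 7y2 + 8y3

Subject to:
  C1: -y1 - 4y3 ≤ -3
  C2: -y2 - 2y3 ≤ -2
  y1, y2, y3 ≥ 0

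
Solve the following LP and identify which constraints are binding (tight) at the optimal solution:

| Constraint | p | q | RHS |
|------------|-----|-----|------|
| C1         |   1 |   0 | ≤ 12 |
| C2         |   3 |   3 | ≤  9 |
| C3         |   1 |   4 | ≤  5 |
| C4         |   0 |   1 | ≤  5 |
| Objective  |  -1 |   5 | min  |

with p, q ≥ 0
Optimal: p = 3, q = 0
Slack at optimum:
  C1: slack = 9
  C2: slack = 0 (binding)
  C3: slack = 2
  C4: slack = 5
  p ≥ 0: p = 3
  q ≥ 0: q = 0 (binding)
Binding constraints: C2, q ≥ 0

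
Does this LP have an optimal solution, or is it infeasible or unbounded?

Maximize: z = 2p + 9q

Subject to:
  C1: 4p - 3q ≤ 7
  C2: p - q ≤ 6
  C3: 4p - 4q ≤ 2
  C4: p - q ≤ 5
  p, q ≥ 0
Feasible point: (0, 0) satisfies every constraint, so the LP is feasible.
Direction d = (0, 1): for each constraint row a, a·d ≤ 0 —
  (4)(0) + (-3)(1) = -3 ≤ 0
  (1)(0) + (-1)(1) = -1 ≤ 0
  (4)(0) + (-4)(1) = -4 ≤ 0
  (1)(0) + (-1)(1) = -1 ≤ 0
and d ≥ 0, so (0, 0) + t·d stays feasible for every t ≥ 0. Along this ray z = 2p + 9q changes by 9 per unit t, so z → +∞.

Unbounded — the objective can increase without bound over the feasible region.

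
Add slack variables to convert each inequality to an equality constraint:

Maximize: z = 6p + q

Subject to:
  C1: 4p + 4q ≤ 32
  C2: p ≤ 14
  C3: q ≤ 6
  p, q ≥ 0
max z = 6p + q

s.t.
  4p + 4q + s1 = 32
  p + s2 = 14
  q + s3 = 6
  p, q, s1, s2, s3 ≥ 0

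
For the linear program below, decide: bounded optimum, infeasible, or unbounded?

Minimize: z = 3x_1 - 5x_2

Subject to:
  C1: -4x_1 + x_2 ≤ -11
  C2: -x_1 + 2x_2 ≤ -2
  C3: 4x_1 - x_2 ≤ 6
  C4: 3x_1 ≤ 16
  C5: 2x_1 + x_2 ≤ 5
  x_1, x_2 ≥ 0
C3 requires 4x_1 - x_2 ≤ 6, while C1 (-4x_1 + x_2 ≤ -11) is equivalent to 4x_1 - x_2 ≥ 11. Together they would need 11 ≤ 4x_1 - x_2 ≤ 6, which is impossible since 11 > 6. No point satisfies all constraints.

The feasible region is empty; the LP is infeasible.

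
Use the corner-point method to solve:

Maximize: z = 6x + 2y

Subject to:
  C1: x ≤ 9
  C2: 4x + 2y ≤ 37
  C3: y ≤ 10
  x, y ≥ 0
Each vertex is the intersection of two constraint boundaries that also satisfies all remaining constraints:
  x = 0 and y = 0 → (0, 0)
  x = 9 and y = 0 → (9, 0)
  x = 9 and 4x + 2y = 37 → (9, 0.5)
  4x + 2y = 37 and y = 10 → (4.25, 10)
  y = 10 and x = 0 → (0, 10)

Evaluating z = 6x + 2y at each vertex:
  (0, 0): z = 0
  (9, 0): z = 54
  (9, 0.5): z = 55
  (4.25, 10): z = 45.5
  (0, 10): z = 20

The maximum is at (9, 0.5) with z = 55.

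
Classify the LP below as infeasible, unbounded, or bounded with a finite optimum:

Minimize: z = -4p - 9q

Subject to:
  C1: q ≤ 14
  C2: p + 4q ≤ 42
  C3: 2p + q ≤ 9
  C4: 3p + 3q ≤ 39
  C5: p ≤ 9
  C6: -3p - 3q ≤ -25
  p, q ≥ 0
The point (0, 9) satisfies every constraint, so the LP is feasible; the constraints give p ≤ 9 and q ≤ 14, which with p, q ≥ 0 keep the feasible region inside a bounded box. A feasible, bounded LP attains a finite optimum at a vertex.

Bounded optimum: z* = -81 at (0, 9).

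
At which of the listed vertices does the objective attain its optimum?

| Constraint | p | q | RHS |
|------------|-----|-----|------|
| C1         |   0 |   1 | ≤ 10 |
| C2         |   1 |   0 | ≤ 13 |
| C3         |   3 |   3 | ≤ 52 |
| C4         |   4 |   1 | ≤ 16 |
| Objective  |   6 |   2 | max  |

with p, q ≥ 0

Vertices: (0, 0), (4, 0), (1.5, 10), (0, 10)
Evaluating z = 6p + 2q at each vertex:
  (0, 0): z = 0
  (4, 0): z = 24
  (1.5, 10): z = 29
  (0, 10): z = 20

The largest value is z = 29, attained at (1.5, 10).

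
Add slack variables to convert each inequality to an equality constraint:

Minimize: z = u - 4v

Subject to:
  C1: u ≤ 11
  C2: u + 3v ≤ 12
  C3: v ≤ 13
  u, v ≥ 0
min z = u - 4v

s.t.
  u + s1 = 11
  u + 3v + s2 = 12
  v + s3 = 13
  u, v, s1, s2, s3 ≥ 0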